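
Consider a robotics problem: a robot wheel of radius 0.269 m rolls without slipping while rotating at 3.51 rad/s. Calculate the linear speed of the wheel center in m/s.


v = omega * r = 3.51 * 0.269 = 0.9442

0.9442 m/s


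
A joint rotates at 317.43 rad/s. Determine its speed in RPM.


RPM = 317.43 * 60/(2*pi) = 3031.2332

3031.2332 RPM


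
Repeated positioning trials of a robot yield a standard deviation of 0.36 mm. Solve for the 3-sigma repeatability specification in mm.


repeatability = 3*sigma = 3*0.36 = 1.0800

1.0800 mm


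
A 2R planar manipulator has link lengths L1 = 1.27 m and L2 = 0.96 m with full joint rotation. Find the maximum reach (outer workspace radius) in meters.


r_max = L1 + L2 = 1.27 + 0.96 = 2.2300

2.2300 m


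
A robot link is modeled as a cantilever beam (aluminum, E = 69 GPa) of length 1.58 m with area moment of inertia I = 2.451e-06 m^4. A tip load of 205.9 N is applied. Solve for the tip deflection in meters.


delta = F*L^3/(3*E*I) = 205.9*1.58^3/(3*6.900e+10*2.451e-06)
      = 812.1338408/507357 = 0.0016

0.0016 m


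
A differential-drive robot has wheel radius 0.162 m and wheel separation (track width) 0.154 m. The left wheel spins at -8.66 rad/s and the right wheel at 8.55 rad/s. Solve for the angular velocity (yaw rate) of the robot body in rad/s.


omega = r*(wR - wL)/L = 0.162*(8.55 - (-8.66))/0.154 = 18.1040

18.1040 rad/s


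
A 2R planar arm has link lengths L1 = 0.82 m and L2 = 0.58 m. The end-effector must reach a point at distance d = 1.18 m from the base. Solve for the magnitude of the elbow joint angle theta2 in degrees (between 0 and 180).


cos(th2) = (d^2 - L1^2 - L2^2)/(2*L1*L2) = (1.18^2 - 0.82^2 - 0.58^2)/(2*0.82*0.58) = 0.40328007
th2 = acos(0.40328007) = 66.2166 deg

66.2166 degrees


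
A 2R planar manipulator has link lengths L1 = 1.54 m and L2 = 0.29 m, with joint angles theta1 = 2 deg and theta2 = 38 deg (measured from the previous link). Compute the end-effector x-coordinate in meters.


x = L1*cos(th1) + L2*cos(th1+th2) = 1.54*cos(2 deg) + 0.29*cos(40 deg) = 1.7612

1.7612 m


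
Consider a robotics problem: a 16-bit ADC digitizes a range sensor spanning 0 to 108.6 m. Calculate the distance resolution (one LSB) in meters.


res = range / 2^n = 108.6/2^16 = 108.6/65536 = 0.0017

0.0017 m


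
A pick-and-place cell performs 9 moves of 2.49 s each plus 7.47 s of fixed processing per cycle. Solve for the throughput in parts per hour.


T_cycle = 9*2.49 + 7.47 = 29.8800 s
rate = 3600/T = 120.4819

120.4819 parts/hour


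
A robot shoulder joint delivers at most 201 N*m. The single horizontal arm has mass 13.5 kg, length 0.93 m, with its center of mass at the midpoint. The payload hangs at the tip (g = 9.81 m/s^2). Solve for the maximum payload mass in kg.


tau_arm = m_arm*g*(L/2) = 13.5*9.81*0.93/2 = 61.5823 N*m
tau_payload = tau_max - tau_arm = 201 - 61.5823 = 139.4177
m_payload = tau_payload / (g*L) = 139.4177 / (9.81*0.93) = 15.2815

15.2815 kg


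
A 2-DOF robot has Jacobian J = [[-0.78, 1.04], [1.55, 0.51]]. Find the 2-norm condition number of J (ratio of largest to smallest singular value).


JJ^T eigenvalues: trace(JJ^T) = 4.3526, det(JJ^T) = det(J)^2 = 4.03929604
s_max^2 = (4.3526 + sqrt(2.78794260))/2 = 3.01115666
s_min^2 = (4.3526 - sqrt(2.78794260))/2 = 1.34144334
kappa = s_max/s_min = sqrt(3.01115666/1.34144334) = 1.4982

1.4982


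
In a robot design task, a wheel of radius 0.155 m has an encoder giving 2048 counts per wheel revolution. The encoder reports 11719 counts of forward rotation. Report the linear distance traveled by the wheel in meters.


revs = 11719/2048 = 5.722168
d = revs * 2*pi*r = 5.722168 * 2*pi*0.155 = 5.5728

5.5728 m


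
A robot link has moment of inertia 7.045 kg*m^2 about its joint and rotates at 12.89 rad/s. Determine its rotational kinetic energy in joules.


KE = (1/2)*I*omega^2 = 0.5*7.045*12.89^2 = 585.2708

585.2708 J


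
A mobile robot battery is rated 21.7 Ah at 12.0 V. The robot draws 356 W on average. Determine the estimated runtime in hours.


E = 21.7*12.0 = 260.4000 Wh
t = E/P = 260.4000/356 = 0.7315

0.7315 hours


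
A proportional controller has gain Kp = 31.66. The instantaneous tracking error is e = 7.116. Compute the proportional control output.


u_P = Kp * e = 31.66 * 7.116 = 225.2926

225.2926


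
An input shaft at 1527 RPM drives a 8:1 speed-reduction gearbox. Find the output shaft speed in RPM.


omega_out = omega_in / N = 1527 / 8 = 190.8750

190.8750 RPM


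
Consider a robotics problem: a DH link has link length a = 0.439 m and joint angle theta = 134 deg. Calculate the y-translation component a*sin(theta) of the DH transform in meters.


a*sin(theta) = 0.439*sin(134 deg) = 0.3158

0.3158 m


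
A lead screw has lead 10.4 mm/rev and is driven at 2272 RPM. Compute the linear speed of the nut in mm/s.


v = lead * (RPM/60) = 10.4*2272/60 = 393.8133

393.8133 mm/s


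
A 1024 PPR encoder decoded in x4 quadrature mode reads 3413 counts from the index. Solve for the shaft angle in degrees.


angle = counts * 360 / (PPR*4) = 3413 * 360 / 4096 = 299.9707

299.9707 degrees


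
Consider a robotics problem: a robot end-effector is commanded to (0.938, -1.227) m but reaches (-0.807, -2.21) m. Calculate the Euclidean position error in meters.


dx = -0.807 - (0.938) = -1.7450, dy = -2.21 - (-1.227) = -0.9830
err = sqrt(3.045025 + 0.966289) = 2.0028

2.0028 m


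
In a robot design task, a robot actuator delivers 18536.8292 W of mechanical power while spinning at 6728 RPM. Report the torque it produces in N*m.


omega = 6728 * 2*pi/60 = 704.554512 rad/s
tau = P / omega = 18536.8292 / 704.554512 = 26.3100

26.3100 N*m


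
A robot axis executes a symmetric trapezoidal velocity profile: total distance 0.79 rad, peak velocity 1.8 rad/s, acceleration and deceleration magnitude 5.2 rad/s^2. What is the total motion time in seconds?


t_acc = v/a = 1.8/5.2 = 0.346154 s
d_acc = v^2/(2a) = 0.311538 rad (each ramp)
d_cruise = 0.79 - 2*0.311538 = 0.166924 rad
t_cruise = 0.166924/1.8 = 0.092736 s
t_total = 2*0.346154 + 0.092736 = 0.7850

0.7850 s


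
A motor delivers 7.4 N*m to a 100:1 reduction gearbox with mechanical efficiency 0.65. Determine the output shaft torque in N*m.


tau_out = tau_in * N * eta = 7.4 * 100 * 0.65 = 481.0000

481.0000 N*m


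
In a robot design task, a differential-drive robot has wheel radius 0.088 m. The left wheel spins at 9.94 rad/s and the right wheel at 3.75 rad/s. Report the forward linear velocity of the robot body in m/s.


v = r*(wR + wL)/2 = 0.088*(3.75 + 9.94)/2 = 0.6024

0.6024 m/s


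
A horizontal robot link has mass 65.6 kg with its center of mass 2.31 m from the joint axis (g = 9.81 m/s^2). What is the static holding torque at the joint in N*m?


tau = m*g*L = 65.6 * 9.81 * 2.31 = 1486.5682

1486.5682 N*m


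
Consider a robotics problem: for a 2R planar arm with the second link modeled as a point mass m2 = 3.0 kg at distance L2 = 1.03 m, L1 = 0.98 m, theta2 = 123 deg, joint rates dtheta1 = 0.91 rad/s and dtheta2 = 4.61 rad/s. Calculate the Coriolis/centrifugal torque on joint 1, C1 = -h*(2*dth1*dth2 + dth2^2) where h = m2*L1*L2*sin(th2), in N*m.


h = m2*L1*L2*sin(th2) = 3.0*0.98*1.03*sin(123 deg) = 2.539662
C1 = -h*(2*0.91*4.61 + 4.61^2) = -2.539662*29.6423 = -75.2814

-75.2814 N*m


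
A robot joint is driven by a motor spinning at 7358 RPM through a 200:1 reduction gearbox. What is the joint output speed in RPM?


omega_joint = omega_motor / N = 7358 / 200 = 36.7900

36.7900 RPM


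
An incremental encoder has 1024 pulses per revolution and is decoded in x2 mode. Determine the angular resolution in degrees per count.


resolution = 360 / (PPR * 2) = 360 / 2048 = 0.1758

0.1758 degrees


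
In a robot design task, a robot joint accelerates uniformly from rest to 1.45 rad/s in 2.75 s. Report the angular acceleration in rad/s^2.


alpha = delta_omega / t = 1.45 / 2.75 = 0.5273

0.5273 rad/s^2


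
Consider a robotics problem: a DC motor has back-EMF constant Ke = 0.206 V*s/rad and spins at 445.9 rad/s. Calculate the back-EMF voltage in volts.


V_emf = Ke * omega = 0.206*445.9 = 91.8554

91.8554 V


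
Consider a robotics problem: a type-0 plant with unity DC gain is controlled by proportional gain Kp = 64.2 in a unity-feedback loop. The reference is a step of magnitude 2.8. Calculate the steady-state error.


e_ss = R/(1 + Kp) = 2.8/(1 + 64.2) = 2.8/65.2000 = 0.0429

0.0429


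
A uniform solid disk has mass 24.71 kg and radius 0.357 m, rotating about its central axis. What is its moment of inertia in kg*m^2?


I = (1/2)*m*R^2 = 0.5*24.71*0.357^2 = 1.5746

1.5746 kg*m^2


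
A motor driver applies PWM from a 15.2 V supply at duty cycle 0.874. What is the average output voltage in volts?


V_avg = V_supply * D = 15.2*0.874 = 13.2848

13.2848 V


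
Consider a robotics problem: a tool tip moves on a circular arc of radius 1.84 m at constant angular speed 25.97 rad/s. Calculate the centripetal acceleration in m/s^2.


a_c = omega^2 * r = 25.97^2 * 1.84 = 1240.9713

1240.9713 m/s^2


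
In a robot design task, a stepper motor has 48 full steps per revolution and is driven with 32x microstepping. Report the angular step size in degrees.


step = 360/(48*32) = 360/1536 = 0.2344

0.2344 degrees


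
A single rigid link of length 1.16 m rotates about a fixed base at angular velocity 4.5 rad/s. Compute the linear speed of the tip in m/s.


v = L*omega = 1.16 * 4.5 = 5.2200

5.2200 m/s


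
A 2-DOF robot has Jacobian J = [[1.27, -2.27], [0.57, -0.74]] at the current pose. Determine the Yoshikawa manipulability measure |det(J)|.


det(J) = 1.27*-0.74 - (-2.27)*(0.57) = 0.3541
|det(J)| = 0.3541

0.3541


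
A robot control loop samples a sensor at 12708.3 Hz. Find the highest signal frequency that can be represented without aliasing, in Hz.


f_max = f_s/2 = 12708.3/2 = 6354.1500

6354.1500 Hz


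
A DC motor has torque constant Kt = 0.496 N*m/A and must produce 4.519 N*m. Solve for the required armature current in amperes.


I = tau / Kt = 4.519/0.496 = 9.1109

9.1109 A


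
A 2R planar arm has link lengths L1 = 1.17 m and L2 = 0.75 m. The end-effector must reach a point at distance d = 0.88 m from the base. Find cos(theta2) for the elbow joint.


cos(th2) = (d^2 - L1^2 - L2^2)/(2*L1*L2) = (0.88^2 - 1.17^2 - 0.75^2)/(2*1.17*0.75) = -0.6593

-0.6593


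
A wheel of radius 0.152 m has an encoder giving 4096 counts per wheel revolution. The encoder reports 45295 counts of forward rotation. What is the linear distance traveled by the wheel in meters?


revs = 45295/4096 = 11.058350
d = revs * 2*pi*r = 11.058350 * 2*pi*0.152 = 10.5612

10.5612 m


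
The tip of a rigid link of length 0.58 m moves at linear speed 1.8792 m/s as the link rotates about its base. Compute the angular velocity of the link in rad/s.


omega = v / L = 1.8792 / 0.58 = 3.2400

3.2400 rad/s


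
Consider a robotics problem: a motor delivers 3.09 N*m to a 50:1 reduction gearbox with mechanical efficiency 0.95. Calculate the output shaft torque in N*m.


tau_out = tau_in * N * eta = 3.09 * 50 * 0.95 = 146.7750

146.7750 N*m


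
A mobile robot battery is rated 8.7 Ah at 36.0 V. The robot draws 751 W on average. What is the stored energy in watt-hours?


E = capacity * V = 8.7*36.0 = 313.2000

313.2000 Wh


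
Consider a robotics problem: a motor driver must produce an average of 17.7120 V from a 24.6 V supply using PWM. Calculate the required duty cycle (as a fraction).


D = V_avg/V_supply = 17.7120/24.6 = 0.7200

0.7200


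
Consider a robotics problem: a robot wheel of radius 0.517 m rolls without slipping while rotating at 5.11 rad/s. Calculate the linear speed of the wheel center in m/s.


v = omega * r = 5.11 * 0.517 = 2.6419

2.6419 m/s


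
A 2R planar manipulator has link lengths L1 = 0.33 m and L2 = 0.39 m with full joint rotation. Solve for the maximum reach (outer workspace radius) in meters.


r_max = L1 + L2 = 0.33 + 0.39 = 0.7200

0.7200 m


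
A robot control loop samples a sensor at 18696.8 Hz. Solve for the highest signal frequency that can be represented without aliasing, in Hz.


f_max = f_s/2 = 18696.8/2 = 9348.4000

9348.4000 Hz


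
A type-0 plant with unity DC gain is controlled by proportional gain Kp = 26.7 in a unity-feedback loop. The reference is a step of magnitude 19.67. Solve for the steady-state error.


e_ss = R/(1 + Kp) = 19.67/(1 + 26.7) = 19.67/27.7000 = 0.7101

0.7101


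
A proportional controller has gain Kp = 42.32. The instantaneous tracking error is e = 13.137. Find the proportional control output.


u_P = Kp * e = 42.32 * 13.137 = 555.9578

555.9578


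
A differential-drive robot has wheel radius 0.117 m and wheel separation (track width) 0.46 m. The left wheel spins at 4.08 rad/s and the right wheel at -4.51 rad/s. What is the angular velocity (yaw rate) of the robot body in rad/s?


omega = r*(wR - wL)/L = 0.117*(-4.51 - (4.08))/0.46 = -2.1848

-2.1848 rad/s


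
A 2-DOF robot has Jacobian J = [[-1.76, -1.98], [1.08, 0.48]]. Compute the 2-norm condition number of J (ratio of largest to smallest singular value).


JJ^T eigenvalues: trace(JJ^T) = 8.4148, det(JJ^T) = det(J)^2 = 1.67340096
s_max^2 = (8.4148 + sqrt(64.11525520))/2 = 8.21100010
s_min^2 = (8.4148 - sqrt(64.11525520))/2 = 0.20379990
kappa = s_max/s_min = sqrt(8.21100010/0.20379990) = 6.3474

6.3474


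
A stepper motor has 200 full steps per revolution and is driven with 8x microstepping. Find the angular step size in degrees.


step = 360/(200*8) = 360/1600 = 0.2250

0.2250 degrees


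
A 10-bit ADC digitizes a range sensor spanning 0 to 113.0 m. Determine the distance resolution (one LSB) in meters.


res = range / 2^n = 113.0/2^10 = 113.0/1024 = 0.1104

0.1104 m


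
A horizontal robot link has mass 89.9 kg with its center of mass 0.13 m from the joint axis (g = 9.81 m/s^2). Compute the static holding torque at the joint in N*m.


tau = m*g*L = 89.9 * 9.81 * 0.13 = 114.6495

114.6495 N*m


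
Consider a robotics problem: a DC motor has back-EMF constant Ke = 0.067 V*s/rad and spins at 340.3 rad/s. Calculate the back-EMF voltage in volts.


V_emf = Ke * omega = 0.067*340.3 = 22.8001

22.8001 V


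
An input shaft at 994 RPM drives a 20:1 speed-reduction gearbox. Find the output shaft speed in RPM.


omega_out = omega_in / N = 994 / 20 = 49.7000

49.7000 RPM


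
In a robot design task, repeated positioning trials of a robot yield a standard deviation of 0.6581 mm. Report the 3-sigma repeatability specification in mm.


repeatability = 3*sigma = 3*0.6581 = 1.9743

1.9743 mm


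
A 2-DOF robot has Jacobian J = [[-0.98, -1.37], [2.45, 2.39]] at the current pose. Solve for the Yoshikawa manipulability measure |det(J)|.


det(J) = -0.98*2.39 - (-1.37)*(2.45) = 1.0143
|det(J)| = 1.0143

1.0143


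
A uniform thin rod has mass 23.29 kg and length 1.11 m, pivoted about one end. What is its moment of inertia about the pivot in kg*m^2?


I = (1/3)*m*L^2 = (1/3)*23.29*1.11^2 = 9.5652

9.5652 kg*m^2


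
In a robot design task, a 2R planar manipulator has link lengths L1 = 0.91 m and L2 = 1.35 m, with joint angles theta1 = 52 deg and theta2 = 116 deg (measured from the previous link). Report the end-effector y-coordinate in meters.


y = L1*sin(th1) + L2*sin(th1+th2) = 0.91*sin(52 deg) + 1.35*sin(168 deg) = 0.9978

0.9978 m


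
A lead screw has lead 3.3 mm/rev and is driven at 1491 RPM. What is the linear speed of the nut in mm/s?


v = lead * (RPM/60) = 3.3*1491/60 = 82.0050

82.0050 mm/s


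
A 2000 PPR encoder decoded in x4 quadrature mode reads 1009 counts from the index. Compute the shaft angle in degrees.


angle = counts * 360 / (PPR*4) = 1009 * 360 / 8000 = 45.4050

45.4050 degrees


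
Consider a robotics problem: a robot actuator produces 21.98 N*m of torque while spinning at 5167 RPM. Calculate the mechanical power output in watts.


omega = 5167 * 2*pi/60 = 541.086975 rad/s
P = tau * omega = 21.98 * 541.086975 = 11893.0917

11893.0917 W


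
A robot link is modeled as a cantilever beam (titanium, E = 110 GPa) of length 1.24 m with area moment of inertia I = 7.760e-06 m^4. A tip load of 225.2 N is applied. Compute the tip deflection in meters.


delta = F*L^3/(3*E*I) = 225.2*1.24^3/(3*1.100e+11*7.760e-06)
      = 429.3717248/2560800 = 1.6767e-04

1.6767e-04 m


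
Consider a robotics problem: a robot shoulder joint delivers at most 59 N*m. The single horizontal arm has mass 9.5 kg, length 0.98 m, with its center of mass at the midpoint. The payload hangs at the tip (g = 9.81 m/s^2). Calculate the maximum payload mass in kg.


tau_arm = m_arm*g*(L/2) = 9.5*9.81*0.98/2 = 45.6656 N*m
tau_payload = tau_max - tau_arm = 59 - 45.6656 = 13.3344
m_payload = tau_payload / (g*L) = 13.3344 / (9.81*0.98) = 1.3870

1.3870 kg


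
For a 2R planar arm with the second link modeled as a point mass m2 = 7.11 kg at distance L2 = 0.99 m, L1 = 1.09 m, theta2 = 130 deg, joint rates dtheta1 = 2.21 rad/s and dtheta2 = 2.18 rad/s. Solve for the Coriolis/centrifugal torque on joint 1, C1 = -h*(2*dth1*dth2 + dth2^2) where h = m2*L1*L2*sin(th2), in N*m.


h = m2*L1*L2*sin(th2) = 7.11*1.09*0.99*sin(130 deg) = 5.877400
C1 = -h*(2*2.21*2.18 + 2.18^2) = -5.877400*14.3880 = -84.5640

-84.5640 N*m


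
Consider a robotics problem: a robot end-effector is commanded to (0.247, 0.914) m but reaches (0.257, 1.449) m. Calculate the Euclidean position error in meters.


dx = 0.257 - (0.247) = 0.0100, dy = 1.449 - (0.914) = 0.5350
err = sqrt(0.000100 + 0.286225) = 0.5351

0.5351 m


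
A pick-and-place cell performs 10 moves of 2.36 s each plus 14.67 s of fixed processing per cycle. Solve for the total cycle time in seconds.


T = 10*2.36 + 14.67 = 38.2700

38.2700 s


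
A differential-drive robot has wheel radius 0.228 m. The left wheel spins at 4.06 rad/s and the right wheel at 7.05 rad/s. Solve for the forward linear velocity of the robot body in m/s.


v = r*(wR + wL)/2 = 0.228*(7.05 + 4.06)/2 = 1.2665

1.2665 m/s


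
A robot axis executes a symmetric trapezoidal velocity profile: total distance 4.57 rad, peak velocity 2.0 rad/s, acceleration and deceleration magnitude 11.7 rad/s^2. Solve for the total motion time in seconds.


t_acc = v/a = 2.0/11.7 = 0.170940 s
d_acc = v^2/(2a) = 0.170940 rad (each ramp)
d_cruise = 4.57 - 2*0.170940 = 4.228120 rad
t_cruise = 4.228120/2.0 = 2.114060 s
t_total = 2*0.170940 + 2.114060 = 2.4559

2.4559 s


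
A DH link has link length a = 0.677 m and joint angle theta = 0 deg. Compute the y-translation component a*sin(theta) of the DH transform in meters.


a*sin(theta) = 0.677*sin(0 deg) = 0

0 m


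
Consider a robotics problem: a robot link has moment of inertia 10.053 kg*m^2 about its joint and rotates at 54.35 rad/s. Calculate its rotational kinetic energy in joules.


KE = (1/2)*I*omega^2 = 0.5*10.053*54.35^2 = 14847.8914

14847.8914 J


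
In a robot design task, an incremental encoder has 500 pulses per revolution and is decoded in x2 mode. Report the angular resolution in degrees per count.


resolution = 360 / (PPR * 2) = 360 / 1000 = 0.3600

0.3600 degrees


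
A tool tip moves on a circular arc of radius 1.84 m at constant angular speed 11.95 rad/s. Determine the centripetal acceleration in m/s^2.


a_c = omega^2 * r = 11.95^2 * 1.84 = 262.7566

262.7566 m/s^2


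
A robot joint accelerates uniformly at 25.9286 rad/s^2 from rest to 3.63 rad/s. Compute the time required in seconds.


t = delta_omega / alpha = 3.63 / 25.9286 = 0.1400

0.1400 s


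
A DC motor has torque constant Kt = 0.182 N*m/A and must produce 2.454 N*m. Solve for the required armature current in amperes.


I = tau / Kt = 2.454/0.182 = 13.4835

13.4835 A


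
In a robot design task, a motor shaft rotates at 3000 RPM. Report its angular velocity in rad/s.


omega = 3000 * 2*pi/60 = 314.1593

314.1593 rad/s


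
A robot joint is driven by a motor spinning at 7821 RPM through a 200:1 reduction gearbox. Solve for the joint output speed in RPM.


omega_joint = omega_motor / N = 7821 / 200 = 39.1050

39.1050 RPM


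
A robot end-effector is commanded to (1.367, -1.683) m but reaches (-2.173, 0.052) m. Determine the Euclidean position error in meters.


dx = -2.173 - (1.367) = -3.5400, dy = 0.052 - (-1.683) = 1.7350
err = sqrt(12.531600 + 3.010225) = 3.9423

3.9423 m


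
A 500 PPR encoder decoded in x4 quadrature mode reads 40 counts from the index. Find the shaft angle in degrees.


angle = counts * 360 / (PPR*4) = 40 * 360 / 2000 = 7.2000

7.2000 degrees


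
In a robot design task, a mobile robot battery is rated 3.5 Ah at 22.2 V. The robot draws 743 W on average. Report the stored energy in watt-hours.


E = capacity * V = 3.5*22.2 = 77.7000

77.7000 Wh


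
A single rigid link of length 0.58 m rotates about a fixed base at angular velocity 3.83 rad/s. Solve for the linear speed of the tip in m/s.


v = L*omega = 0.58 * 3.83 = 2.2214

2.2214 m/s


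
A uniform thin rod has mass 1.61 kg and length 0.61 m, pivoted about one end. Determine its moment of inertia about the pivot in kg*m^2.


I = (1/3)*m*L^2 = (1/3)*1.61*0.61^2 = 0.1997

0.1997 kg*m^2


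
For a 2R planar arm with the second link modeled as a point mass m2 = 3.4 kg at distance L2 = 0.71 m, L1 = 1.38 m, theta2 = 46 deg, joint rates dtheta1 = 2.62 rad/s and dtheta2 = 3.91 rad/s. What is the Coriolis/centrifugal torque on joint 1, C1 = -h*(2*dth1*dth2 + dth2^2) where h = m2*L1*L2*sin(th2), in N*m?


h = m2*L1*L2*sin(th2) = 3.4*1.38*0.71*sin(46 deg) = 2.396351
C1 = -h*(2*2.62*3.91 + 3.91^2) = -2.396351*35.7765 = -85.7331

-85.7331 N*m


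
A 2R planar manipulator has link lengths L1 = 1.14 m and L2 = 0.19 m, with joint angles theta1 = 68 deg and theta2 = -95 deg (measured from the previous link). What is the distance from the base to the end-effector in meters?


x = L1*cos(th1) + L2*cos(th1+th2) = 0.596343
y = L1*sin(th1) + L2*sin(th1+th2) = 0.970731
d = sqrt(x^2 + y^2) = sqrt(0.355625 + 0.942319) = 1.1393

1.1393 m


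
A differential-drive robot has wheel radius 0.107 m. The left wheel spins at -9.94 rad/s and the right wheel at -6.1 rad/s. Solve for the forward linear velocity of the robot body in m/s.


v = r*(wR + wL)/2 = 0.107*(-6.1 + -9.94)/2 = -0.8581

-0.8581 m/s


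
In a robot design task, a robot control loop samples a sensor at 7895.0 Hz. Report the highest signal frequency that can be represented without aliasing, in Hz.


f_max = f_s/2 = 7895.0/2 = 3947.5000

3947.5000 Hz


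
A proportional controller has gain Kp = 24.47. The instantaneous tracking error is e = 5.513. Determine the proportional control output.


u_P = Kp * e = 24.47 * 5.513 = 134.9031

134.9031


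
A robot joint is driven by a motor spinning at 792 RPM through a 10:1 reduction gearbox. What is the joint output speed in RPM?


omega_joint = omega_motor / N = 792 / 10 = 79.2000

79.2000 RPM


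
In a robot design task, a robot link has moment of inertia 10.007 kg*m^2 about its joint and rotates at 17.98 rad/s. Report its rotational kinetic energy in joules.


KE = (1/2)*I*omega^2 = 0.5*10.007*17.98^2 = 1617.5335

1617.5335 J


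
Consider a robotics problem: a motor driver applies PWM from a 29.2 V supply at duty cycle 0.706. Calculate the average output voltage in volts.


V_avg = V_supply * D = 29.2*0.706 = 20.6152

20.6152 V


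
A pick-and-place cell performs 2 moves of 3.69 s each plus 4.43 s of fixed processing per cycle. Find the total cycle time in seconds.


T = 2*3.69 + 4.43 = 11.8100

11.8100 s


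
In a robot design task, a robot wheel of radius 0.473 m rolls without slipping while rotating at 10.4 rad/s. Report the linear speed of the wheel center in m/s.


v = omega * r = 10.4 * 0.473 = 4.9192

4.9192 m/s


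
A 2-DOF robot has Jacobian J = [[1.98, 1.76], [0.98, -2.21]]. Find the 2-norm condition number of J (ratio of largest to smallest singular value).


JJ^T eigenvalues: trace(JJ^T) = 12.8625, det(JJ^T) = det(J)^2 = 37.21732036
s_max^2 = (12.8625 + sqrt(16.57462481))/2 = 8.46684726
s_min^2 = (12.8625 - sqrt(16.57462481))/2 = 4.39565274
kappa = s_max/s_min = sqrt(8.46684726/4.39565274) = 1.3879

1.3879


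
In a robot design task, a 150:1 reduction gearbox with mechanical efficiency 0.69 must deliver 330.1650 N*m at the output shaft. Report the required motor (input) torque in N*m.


tau_in = tau_out / (N * eta) = 330.1650 / (150 * 0.69) = 3.1900

3.1900 N*m


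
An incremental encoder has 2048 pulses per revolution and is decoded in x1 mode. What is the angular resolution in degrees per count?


resolution = 360 / (PPR * 1) = 360 / 2048 = 0.1758

0.1758 degrees


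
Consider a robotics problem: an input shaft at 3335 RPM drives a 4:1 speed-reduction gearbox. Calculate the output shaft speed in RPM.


omega_out = omega_in / N = 3335 / 4 = 833.7500

833.7500 RPM


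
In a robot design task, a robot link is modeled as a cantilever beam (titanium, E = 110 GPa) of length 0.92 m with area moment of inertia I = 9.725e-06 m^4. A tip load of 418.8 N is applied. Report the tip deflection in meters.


delta = F*L^3/(3*E*I) = 418.8*0.92^3/(3*1.100e+11*9.725e-06)
      = 326.1145344/3209250 = 1.0162e-04

1.0162e-04 m


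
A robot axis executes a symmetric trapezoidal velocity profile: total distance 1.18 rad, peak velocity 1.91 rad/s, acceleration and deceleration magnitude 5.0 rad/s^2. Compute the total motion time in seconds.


t_acc = v/a = 1.91/5.0 = 0.382000 s
d_acc = v^2/(2a) = 0.364810 rad (each ramp)
d_cruise = 1.18 - 2*0.364810 = 0.450380 rad
t_cruise = 0.450380/1.91 = 0.235801 s
t_total = 2*0.382000 + 0.235801 = 0.9998

0.9998 s


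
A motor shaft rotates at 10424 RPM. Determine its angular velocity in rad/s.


omega = 10424 * 2*pi/60 = 1091.5987

1091.5987 rad/s


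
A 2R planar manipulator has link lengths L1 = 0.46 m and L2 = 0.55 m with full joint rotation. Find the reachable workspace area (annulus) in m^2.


r_max = L1 + L2 = 1.0100, r_min = |L1 - L2| = 0.0900
A = pi*(r_max^2 - r_min^2) = pi*(1.0201 - 0.0081) = 3.1793

3.1793 m^2


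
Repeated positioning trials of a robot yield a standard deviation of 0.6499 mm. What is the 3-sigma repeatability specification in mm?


repeatability = 3*sigma = 3*0.6499 = 1.9497

1.9497 mm


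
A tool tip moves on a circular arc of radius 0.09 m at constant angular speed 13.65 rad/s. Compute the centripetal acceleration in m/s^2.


a_c = omega^2 * r = 13.65^2 * 0.09 = 16.7690

16.7690 m/s^2


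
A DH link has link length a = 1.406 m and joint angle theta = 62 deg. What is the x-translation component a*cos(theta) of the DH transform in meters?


a*cos(theta) = 1.406*cos(62 deg) = 0.6601

0.6601 m


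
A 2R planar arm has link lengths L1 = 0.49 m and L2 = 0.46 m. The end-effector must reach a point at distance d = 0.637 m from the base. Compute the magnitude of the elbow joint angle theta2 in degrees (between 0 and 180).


cos(th2) = (d^2 - L1^2 - L2^2)/(2*L1*L2) = (0.637^2 - 0.49^2 - 0.46^2)/(2*0.49*0.46) = -0.10188776
th2 = acos(-0.10188776) = 95.8479 deg

95.8479 degrees


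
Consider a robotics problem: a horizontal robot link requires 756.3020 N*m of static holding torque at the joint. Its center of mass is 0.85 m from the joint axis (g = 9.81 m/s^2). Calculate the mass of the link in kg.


m = tau / (g*L) = 756.3020 / (9.81 * 0.85) = 90.7000

90.7000 kg


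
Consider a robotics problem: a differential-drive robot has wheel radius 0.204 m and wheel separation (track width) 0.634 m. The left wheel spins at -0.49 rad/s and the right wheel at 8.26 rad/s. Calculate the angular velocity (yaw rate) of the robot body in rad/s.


omega = r*(wR - wL)/L = 0.204*(8.26 - (-0.49))/0.634 = 2.8155

2.8155 rad/s


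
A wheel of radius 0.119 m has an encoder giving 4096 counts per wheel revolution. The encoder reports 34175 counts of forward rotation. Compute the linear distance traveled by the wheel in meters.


revs = 34175/4096 = 8.343506
d = revs * 2*pi*r = 8.343506 * 2*pi*0.119 = 6.2384

6.2384 m


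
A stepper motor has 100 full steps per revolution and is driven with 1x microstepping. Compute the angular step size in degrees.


step = 360/(100*1) = 360/100 = 3.6000

3.6000 degrees


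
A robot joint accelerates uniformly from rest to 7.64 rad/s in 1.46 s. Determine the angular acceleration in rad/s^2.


alpha = delta_omega / t = 7.64 / 1.46 = 5.2329

5.2329 rad/s^2


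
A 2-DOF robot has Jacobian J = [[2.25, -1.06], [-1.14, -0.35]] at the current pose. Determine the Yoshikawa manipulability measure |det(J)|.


det(J) = 2.25*-0.35 - (-1.06)*(-1.14) = -1.9959
|det(J)| = 1.9959

1.9959


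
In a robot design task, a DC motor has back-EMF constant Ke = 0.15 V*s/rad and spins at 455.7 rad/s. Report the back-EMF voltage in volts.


V_emf = Ke * omega = 0.15*455.7 = 68.3550

68.3550 V


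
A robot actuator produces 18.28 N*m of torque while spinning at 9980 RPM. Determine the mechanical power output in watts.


omega = 9980 * 2*pi/60 = 1045.103156 rad/s
P = tau * omega = 18.28 * 1045.103156 = 19104.4857

19104.4857 W


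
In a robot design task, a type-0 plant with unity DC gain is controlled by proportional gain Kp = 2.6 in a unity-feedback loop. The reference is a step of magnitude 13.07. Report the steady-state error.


e_ss = R/(1 + Kp) = 13.07/(1 + 2.6) = 13.07/3.6000 = 3.6306

3.6306


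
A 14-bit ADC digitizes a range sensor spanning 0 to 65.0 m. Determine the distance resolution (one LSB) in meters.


res = range / 2^n = 65.0/2^14 = 65.0/16384 = 0.0040

0.0040 m


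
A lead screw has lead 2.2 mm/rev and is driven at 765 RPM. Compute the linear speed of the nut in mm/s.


v = lead * (RPM/60) = 2.2*765/60 = 28.0500

28.0500 mm/s


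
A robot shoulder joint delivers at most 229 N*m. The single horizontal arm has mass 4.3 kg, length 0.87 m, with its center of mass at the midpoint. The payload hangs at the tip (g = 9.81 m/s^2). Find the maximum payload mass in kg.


tau_arm = m_arm*g*(L/2) = 4.3*9.81*0.87/2 = 18.3496 N*m
tau_payload = tau_max - tau_arm = 229 - 18.3496 = 210.6504
m_payload = tau_payload / (g*L) = 210.6504 / (9.81*0.87) = 24.6816

24.6816 kg


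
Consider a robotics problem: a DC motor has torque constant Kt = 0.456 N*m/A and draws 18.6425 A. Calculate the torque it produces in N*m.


tau = Kt * I = 0.456*18.6425 = 8.5010

8.5010 N*m


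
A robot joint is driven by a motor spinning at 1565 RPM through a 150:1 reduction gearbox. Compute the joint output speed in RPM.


omega_joint = omega_motor / N = 1565 / 150 = 10.4333

10.4333 RPM


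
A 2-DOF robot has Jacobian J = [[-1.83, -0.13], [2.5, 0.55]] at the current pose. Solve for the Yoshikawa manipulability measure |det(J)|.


det(J) = -1.83*0.55 - (-0.13)*(2.5) = -0.6815
|det(J)| = 0.6815

0.6815


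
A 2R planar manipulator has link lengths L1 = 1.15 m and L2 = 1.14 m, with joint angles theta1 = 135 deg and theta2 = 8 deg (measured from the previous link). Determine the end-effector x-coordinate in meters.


x = L1*cos(th1) + L2*cos(th1+th2) = 1.15*cos(135 deg) + 1.14*cos(143 deg) = -1.7236

-1.7236 m


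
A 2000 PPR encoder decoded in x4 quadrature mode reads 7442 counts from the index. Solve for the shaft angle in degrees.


angle = counts * 360 / (PPR*4) = 7442 * 360 / 8000 = 334.8900

334.8900 degrees


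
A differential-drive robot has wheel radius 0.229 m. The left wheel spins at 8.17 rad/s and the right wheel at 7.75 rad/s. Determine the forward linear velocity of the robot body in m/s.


v = r*(wR + wL)/2 = 0.229*(7.75 + 8.17)/2 = 1.8228

1.8228 m/s


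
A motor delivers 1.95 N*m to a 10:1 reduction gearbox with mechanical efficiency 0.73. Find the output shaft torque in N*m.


tau_out = tau_in * N * eta = 1.95 * 10 * 0.73 = 14.2350

14.2350 N*m


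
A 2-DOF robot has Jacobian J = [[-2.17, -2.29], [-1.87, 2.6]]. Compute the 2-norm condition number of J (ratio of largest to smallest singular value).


JJ^T eigenvalues: trace(JJ^T) = 20.2099, det(JJ^T) = det(J)^2 = 98.49173049
s_max^2 = (20.2099 + sqrt(14.47313605))/2 = 12.00712875
s_min^2 = (20.2099 - sqrt(14.47313605))/2 = 8.20277125
kappa = s_max/s_min = sqrt(12.00712875/8.20277125) = 1.2099

1.2099


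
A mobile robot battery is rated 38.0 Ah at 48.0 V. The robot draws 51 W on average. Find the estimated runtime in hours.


E = 38.0*48.0 = 1824.0000 Wh
t = E/P = 1824.0000/51 = 35.7647

35.7647 hours


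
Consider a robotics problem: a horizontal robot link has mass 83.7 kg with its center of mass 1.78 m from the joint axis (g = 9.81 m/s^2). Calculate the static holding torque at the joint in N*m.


tau = m*g*L = 83.7 * 9.81 * 1.78 = 1461.5527

1461.5527 N*m


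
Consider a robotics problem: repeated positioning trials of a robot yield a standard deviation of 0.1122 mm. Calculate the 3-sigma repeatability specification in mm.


repeatability = 3*sigma = 3*0.1122 = 0.3366

0.3366 mm


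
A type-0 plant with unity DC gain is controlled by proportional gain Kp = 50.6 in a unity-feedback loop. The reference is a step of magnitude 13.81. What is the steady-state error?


e_ss = R/(1 + Kp) = 13.81/(1 + 50.6) = 13.81/51.6000 = 0.2676

0.2676


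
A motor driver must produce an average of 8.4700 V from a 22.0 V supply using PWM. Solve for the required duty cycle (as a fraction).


D = V_avg/V_supply = 8.4700/22.0 = 0.3850

0.3850


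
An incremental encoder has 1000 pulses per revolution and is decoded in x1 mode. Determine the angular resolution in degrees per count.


resolution = 360 / (PPR * 1) = 360 / 1000 = 0.3600

0.3600 degrees


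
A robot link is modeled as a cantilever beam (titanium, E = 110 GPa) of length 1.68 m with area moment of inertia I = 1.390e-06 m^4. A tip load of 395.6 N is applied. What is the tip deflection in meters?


delta = F*L^3/(3*E*I) = 395.6*1.68^3/(3*1.100e+11*1.390e-06)
      = 1875.7896192/458700 = 0.0041

0.0041 m


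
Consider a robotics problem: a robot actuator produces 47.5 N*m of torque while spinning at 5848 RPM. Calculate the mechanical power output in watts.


omega = 5848 * 2*pi/60 = 612.401128 rad/s
P = tau * omega = 47.5 * 612.401128 = 29089.0536

29089.0536 W


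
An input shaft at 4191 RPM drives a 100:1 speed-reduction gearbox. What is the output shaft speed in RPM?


omega_out = omega_in / N = 4191 / 100 = 41.9100

41.9100 RPM


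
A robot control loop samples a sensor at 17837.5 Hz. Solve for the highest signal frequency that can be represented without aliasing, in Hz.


f_max = f_s/2 = 17837.5/2 = 8918.7500

8918.7500 Hz


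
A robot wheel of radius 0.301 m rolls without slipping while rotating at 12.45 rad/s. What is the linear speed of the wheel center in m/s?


v = omega * r = 12.45 * 0.301 = 3.7474

3.7474 m/s


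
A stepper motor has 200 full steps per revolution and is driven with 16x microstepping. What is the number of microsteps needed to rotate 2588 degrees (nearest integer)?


step_size = 360/(200*16) = 360/3200 = 0.112500 deg
n = 2588/(360/3200) = 2588*3200/360 = 23004.4444 -> 23004

23004 steps


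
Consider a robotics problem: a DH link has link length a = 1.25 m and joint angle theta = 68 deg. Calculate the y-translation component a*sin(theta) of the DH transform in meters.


a*sin(theta) = 1.25*sin(68 deg) = 1.1590

1.1590 m


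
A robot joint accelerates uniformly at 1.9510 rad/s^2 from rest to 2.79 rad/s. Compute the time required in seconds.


t = delta_omega / alpha = 2.79 / 1.9510 = 1.4300

1.4300 s


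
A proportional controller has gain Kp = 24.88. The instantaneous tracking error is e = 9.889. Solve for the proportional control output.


u_P = Kp * e = 24.88 * 9.889 = 246.0383

246.0383


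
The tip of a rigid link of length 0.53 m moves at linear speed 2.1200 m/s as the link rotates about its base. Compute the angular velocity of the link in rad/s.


omega = v / L = 2.1200 / 0.53 = 4.0000

4.0000 rad/s


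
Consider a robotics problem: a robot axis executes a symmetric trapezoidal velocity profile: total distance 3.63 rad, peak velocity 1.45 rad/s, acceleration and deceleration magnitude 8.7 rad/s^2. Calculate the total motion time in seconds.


t_acc = v/a = 1.45/8.7 = 0.166667 s
d_acc = v^2/(2a) = 0.120833 rad (each ramp)
d_cruise = 3.63 - 2*0.120833 = 3.388334 rad
t_cruise = 3.388334/1.45 = 2.336782 s
t_total = 2*0.166667 + 2.336782 = 2.6701

2.6701 s


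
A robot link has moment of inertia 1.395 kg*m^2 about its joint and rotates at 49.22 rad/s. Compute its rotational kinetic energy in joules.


KE = (1/2)*I*omega^2 = 0.5*1.395*49.22^2 = 1689.7694

1689.7694 J


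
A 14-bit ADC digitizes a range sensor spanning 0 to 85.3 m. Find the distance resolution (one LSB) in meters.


res = range / 2^n = 85.3/2^14 = 85.3/16384 = 0.0052

0.0052 m


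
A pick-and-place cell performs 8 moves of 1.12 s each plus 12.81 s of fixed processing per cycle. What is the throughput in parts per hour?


T_cycle = 8*1.12 + 12.81 = 21.7700 s
rate = 3600/T = 165.3652

165.3652 parts/hour


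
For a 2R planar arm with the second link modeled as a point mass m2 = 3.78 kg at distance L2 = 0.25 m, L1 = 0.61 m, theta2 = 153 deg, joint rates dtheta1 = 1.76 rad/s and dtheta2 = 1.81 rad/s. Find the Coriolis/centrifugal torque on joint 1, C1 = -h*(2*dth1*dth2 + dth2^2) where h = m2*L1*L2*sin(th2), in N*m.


h = m2*L1*L2*sin(th2) = 3.78*0.61*0.25*sin(153 deg) = 0.261703
C1 = -h*(2*1.76*1.81 + 1.81^2) = -0.261703*9.6473 = -2.5247

-2.5247 N*m


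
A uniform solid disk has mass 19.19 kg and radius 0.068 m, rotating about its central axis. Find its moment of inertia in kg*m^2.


I = (1/2)*m*R^2 = 0.5*19.19*0.068^2 = 0.0444

0.0444 kg*m^2


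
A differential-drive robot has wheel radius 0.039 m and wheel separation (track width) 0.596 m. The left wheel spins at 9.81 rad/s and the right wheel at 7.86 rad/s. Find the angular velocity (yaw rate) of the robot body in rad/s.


omega = r*(wR - wL)/L = 0.039*(7.86 - (9.81))/0.596 = -0.1276

-0.1276 rad/s


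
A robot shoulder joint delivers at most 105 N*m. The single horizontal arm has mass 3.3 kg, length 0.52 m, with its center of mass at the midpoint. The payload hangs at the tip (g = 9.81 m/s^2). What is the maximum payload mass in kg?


tau_arm = m_arm*g*(L/2) = 3.3*9.81*0.52/2 = 8.4170 N*m
tau_payload = tau_max - tau_arm = 105 - 8.4170 = 96.5830
m_payload = tau_payload / (g*L) = 96.5830 / (9.81*0.52) = 18.9334

18.9334 kg


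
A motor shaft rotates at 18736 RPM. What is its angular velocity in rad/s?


omega = 18736 * 2*pi/60 = 1962.0293

1962.0293 rad/s


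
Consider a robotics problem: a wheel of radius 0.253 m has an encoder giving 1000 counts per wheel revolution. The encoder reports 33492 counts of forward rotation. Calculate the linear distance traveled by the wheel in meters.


revs = 33492/1000 = 33.492000
d = revs * 2*pi*r = 33.492000 * 2*pi*0.253 = 53.2404

53.2404 m


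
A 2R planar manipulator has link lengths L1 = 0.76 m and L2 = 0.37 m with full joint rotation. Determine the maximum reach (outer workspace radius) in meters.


r_max = L1 + L2 = 0.76 + 0.37 = 1.1300

1.1300 m


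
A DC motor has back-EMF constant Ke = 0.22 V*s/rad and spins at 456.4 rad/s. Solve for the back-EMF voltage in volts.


V_emf = Ke * omega = 0.22*456.4 = 100.4080

100.4080 V


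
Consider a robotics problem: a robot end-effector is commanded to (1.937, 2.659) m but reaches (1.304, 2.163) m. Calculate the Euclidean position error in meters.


dx = 1.304 - (1.937) = -0.6330, dy = 2.163 - (2.659) = -0.4960
err = sqrt(0.400689 + 0.246016) = 0.8042

0.8042 m
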